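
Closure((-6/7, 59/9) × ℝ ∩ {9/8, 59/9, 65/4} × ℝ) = {9/8} × ℝ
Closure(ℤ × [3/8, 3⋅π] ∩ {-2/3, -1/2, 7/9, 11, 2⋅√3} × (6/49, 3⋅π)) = {11} × [3/8, 3⋅π]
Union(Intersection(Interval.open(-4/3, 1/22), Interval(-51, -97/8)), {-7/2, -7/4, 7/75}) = {-7/2, -7/4, 7/75}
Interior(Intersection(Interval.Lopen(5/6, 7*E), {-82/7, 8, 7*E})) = EmptySet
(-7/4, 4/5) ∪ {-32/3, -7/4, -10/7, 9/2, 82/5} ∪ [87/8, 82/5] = {-32/3, 9/2} ∪ [-7/4, 4/5) ∪ [87/8, 82/5]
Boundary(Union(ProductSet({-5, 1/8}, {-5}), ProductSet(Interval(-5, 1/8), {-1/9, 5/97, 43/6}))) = Union(ProductSet({-5, 1/8}, {-5}), ProductSet(Interval(-5, 1/8), {-1/9, 5/97, 43/6}))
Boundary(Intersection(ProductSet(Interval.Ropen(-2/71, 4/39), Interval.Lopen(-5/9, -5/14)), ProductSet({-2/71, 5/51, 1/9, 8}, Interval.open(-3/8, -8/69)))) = ProductSet({-2/71, 5/51}, Interval(-3/8, -5/14))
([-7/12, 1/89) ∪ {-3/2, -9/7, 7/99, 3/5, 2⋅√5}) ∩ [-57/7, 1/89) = {-3/2, -9/7} ∪ [-7/12, 1/89)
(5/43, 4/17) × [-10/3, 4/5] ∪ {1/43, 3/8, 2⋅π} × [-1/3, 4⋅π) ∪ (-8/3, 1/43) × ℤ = ((-8/3, 1/43) × ℤ) ∪ ((5/43, 4/17) × [-10/3, 4/5]) ∪ ({1/43, 3/8, 2⋅π} × [-1/3, 4⋅π))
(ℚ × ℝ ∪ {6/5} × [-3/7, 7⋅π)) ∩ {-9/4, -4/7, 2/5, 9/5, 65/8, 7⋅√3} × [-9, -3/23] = {-9/4, -4/7, 2/5, 9/5, 65/8} × [-9, -3/23]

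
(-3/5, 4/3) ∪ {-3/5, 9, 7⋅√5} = [-3/5, 4/3) ∪ {9, 7⋅√5}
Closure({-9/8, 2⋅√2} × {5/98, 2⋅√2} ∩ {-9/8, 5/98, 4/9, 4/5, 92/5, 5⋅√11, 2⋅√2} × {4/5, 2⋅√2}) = {-9/8, 2⋅√2} × {2⋅√2}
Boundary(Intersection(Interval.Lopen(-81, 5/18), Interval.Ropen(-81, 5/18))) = {-81, 5/18}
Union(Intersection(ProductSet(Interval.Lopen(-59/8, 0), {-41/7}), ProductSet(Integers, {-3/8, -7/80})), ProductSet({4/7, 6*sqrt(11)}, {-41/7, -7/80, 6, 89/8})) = ProductSet({4/7, 6*sqrt(11)}, {-41/7, -7/80, 6, 89/8})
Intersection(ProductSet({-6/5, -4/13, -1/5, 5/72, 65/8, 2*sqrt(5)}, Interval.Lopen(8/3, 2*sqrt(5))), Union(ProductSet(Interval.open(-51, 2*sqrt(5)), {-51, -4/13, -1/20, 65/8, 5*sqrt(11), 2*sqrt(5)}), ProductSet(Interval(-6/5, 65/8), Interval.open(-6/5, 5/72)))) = ProductSet({-6/5, -4/13, -1/5, 5/72}, {2*sqrt(5)})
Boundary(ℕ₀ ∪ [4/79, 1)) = {4/79} ∪ (ℕ₀ \ (4/79, 1))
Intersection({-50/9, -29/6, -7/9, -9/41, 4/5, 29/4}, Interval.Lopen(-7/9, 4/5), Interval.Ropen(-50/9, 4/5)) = {-9/41}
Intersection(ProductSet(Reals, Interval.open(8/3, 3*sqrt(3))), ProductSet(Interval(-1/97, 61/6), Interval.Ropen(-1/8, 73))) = ProductSet(Interval(-1/97, 61/6), Interval.open(8/3, 3*sqrt(3)))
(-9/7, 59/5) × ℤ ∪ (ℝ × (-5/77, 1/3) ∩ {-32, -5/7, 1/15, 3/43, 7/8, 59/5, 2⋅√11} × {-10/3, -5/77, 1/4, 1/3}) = ((-9/7, 59/5) × ℤ) ∪ ({-32, -5/7, 1/15, 3/43, 7/8, 59/5, 2⋅√11} × {1/4})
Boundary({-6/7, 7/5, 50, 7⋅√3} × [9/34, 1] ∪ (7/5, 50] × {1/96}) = ([7/5, 50] × {1/96}) ∪ ({-6/7, 7/5, 50, 7⋅√3} × [9/34, 1])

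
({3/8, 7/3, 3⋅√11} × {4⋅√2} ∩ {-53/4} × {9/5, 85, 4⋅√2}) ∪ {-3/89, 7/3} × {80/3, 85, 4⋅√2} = {-3/89, 7/3} × {80/3, 85, 4⋅√2}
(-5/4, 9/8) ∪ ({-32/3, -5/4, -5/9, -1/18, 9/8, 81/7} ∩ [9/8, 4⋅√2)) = (-5/4, 9/8]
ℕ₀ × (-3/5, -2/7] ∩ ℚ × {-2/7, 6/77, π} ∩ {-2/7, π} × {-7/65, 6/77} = ∅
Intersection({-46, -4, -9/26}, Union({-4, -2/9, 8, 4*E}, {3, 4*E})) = {-4}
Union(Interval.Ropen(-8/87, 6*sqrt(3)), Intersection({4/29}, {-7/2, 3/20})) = Interval.Ropen(-8/87, 6*sqrt(3))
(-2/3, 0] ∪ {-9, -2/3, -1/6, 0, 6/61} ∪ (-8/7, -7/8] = {-9, 6/61} ∪ (-8/7, -7/8] ∪ [-2/3, 0]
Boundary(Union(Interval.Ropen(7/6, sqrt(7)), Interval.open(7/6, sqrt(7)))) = {7/6, sqrt(7)}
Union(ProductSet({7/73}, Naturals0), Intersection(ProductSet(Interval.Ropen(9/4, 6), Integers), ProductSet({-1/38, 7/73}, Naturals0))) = ProductSet({7/73}, Naturals0)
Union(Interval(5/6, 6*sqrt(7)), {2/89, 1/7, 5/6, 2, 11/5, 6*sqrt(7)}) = Union({2/89, 1/7}, Interval(5/6, 6*sqrt(7)))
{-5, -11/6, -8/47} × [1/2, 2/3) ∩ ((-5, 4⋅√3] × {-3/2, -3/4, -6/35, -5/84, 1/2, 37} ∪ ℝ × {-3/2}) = {-11/6, -8/47} × {1/2}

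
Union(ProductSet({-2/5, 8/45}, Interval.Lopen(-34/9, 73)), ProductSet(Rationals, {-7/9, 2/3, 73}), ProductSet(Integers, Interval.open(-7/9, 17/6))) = Union(ProductSet({-2/5, 8/45}, Interval.Lopen(-34/9, 73)), ProductSet(Integers, Interval.open(-7/9, 17/6)), ProductSet(Rationals, {-7/9, 2/3, 73}))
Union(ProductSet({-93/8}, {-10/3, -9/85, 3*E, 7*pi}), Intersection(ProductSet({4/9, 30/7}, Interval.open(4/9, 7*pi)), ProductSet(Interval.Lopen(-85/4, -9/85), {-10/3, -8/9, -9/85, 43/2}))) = ProductSet({-93/8}, {-10/3, -9/85, 3*E, 7*pi})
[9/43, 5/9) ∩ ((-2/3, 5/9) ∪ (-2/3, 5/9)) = [9/43, 5/9)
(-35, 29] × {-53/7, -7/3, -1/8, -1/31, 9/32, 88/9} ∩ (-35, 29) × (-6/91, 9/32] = (-35, 29) × {-1/31, 9/32}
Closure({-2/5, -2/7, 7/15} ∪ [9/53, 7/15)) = {-2/5, -2/7} ∪ [9/53, 7/15]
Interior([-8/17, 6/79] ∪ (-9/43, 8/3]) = (-8/17, 8/3)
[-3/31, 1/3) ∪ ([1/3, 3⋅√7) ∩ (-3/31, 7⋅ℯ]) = [-3/31, 3⋅√7)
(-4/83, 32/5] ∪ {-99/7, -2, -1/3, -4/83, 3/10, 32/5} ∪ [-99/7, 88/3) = [-99/7, 88/3)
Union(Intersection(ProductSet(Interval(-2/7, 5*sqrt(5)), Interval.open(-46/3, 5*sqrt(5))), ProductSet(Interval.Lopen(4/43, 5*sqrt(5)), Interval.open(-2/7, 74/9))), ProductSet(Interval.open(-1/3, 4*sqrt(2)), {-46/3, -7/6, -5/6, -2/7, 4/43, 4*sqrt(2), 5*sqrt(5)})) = Union(ProductSet(Interval.open(-1/3, 4*sqrt(2)), {-46/3, -7/6, -5/6, -2/7, 4/43, 4*sqrt(2), 5*sqrt(5)}), ProductSet(Interval.Lopen(4/43, 5*sqrt(5)), Interval.open(-2/7, 74/9)))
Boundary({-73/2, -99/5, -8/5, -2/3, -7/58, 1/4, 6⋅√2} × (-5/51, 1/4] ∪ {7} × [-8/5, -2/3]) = ({7} × [-8/5, -2/3]) ∪ ({-73/2, -99/5, -8/5, -2/3, -7/58, 1/4, 6⋅√2} × [-5/51, 1/4])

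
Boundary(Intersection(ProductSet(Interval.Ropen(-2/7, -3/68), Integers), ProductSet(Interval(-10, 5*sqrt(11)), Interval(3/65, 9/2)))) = ProductSet(Interval(-2/7, -3/68), Range(1, 5, 1))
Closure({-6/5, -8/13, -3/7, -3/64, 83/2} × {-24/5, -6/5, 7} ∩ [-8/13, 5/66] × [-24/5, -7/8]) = {-8/13, -3/7, -3/64} × {-24/5, -6/5}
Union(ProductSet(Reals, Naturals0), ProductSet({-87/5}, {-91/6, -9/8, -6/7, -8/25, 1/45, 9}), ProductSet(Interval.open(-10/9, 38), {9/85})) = Union(ProductSet({-87/5}, {-91/6, -9/8, -6/7, -8/25, 1/45, 9}), ProductSet(Interval.open(-10/9, 38), {9/85}), ProductSet(Reals, Naturals0))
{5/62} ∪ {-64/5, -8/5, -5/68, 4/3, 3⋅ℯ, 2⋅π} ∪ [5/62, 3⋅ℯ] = {-64/5, -8/5, -5/68} ∪ [5/62, 3⋅ℯ]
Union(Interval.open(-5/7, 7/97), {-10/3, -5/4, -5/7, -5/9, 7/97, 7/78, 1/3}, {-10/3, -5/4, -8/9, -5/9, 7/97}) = Union({-10/3, -5/4, -8/9, 7/78, 1/3}, Interval(-5/7, 7/97))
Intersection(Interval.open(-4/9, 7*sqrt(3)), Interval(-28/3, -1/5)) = Interval.Lopen(-4/9, -1/5)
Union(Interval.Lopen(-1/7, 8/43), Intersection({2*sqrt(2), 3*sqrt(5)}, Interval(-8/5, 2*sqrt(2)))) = Union({2*sqrt(2)}, Interval.Lopen(-1/7, 8/43))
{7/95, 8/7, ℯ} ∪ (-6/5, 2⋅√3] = (-6/5, 2⋅√3]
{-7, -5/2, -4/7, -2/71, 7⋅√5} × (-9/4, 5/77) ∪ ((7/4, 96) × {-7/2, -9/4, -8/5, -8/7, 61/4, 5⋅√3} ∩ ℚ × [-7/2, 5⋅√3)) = ((ℚ ∩ (7/4, 96)) × {-7/2, -9/4, -8/5, -8/7}) ∪ ({-7, -5/2, -4/7, -2/71, 7⋅√5} × (-9/4, 5/77))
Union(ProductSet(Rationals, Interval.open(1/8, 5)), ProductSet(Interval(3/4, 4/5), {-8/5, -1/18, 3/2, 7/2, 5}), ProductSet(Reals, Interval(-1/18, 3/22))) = Union(ProductSet(Interval(3/4, 4/5), {-8/5, -1/18, 3/2, 7/2, 5}), ProductSet(Rationals, Interval.open(1/8, 5)), ProductSet(Reals, Interval(-1/18, 3/22)))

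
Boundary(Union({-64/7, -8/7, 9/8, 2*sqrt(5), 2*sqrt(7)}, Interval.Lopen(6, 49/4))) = {-64/7, -8/7, 9/8, 6, 49/4, 2*sqrt(5), 2*sqrt(7)}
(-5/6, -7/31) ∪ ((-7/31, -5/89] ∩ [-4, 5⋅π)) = (-5/6, -7/31) ∪ (-7/31, -5/89]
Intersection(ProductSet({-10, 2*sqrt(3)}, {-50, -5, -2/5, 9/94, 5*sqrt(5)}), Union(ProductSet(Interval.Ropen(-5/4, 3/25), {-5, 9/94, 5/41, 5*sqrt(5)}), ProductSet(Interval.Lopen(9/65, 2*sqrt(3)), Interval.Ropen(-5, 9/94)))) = ProductSet({2*sqrt(3)}, {-5, -2/5})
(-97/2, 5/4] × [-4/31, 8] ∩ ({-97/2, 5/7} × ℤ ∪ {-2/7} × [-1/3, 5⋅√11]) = ({5/7} × {0, 1, …, 8}) ∪ ({-2/7} × [-4/31, 8])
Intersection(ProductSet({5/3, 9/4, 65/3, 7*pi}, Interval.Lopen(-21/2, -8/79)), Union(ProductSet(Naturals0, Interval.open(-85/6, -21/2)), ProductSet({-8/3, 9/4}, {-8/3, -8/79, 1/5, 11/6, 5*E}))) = ProductSet({9/4}, {-8/3, -8/79})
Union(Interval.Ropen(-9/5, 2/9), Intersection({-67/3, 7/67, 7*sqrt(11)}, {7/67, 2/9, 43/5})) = Interval.Ropen(-9/5, 2/9)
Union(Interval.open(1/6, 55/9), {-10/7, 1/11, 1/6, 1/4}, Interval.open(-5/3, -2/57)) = Union({1/11}, Interval.open(-5/3, -2/57), Interval.Ropen(1/6, 55/9))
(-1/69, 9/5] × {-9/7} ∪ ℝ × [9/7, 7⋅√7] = ((-1/69, 9/5] × {-9/7}) ∪ (ℝ × [9/7, 7⋅√7])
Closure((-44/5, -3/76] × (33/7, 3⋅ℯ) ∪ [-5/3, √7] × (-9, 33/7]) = ({-44/5, -3/76} × [33/7, 3⋅ℯ]) ∪ ([-44/5, -3/76] × {33/7, 3⋅ℯ}) ∪ ((-44/5, -3/76] × (33/7, 3⋅ℯ)) ∪ ([-5/3, √7] × [-9, 33/7])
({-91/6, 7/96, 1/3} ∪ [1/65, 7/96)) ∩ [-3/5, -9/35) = ∅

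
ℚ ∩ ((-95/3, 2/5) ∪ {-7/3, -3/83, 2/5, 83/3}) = {83/3} ∪ (ℚ ∩ (-95/3, 2/5])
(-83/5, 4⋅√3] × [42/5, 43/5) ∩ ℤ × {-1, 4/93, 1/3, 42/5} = {-16, -15, …, 6} × {42/5}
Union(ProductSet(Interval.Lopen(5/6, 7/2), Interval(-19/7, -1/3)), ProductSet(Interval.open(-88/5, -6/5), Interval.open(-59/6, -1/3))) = Union(ProductSet(Interval.open(-88/5, -6/5), Interval.open(-59/6, -1/3)), ProductSet(Interval.Lopen(5/6, 7/2), Interval(-19/7, -1/3)))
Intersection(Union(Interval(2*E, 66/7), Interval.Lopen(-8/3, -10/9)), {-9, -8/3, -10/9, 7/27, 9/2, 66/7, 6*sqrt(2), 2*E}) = {-10/9, 66/7, 6*sqrt(2), 2*E}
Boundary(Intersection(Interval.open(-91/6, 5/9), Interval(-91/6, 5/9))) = {-91/6, 5/9}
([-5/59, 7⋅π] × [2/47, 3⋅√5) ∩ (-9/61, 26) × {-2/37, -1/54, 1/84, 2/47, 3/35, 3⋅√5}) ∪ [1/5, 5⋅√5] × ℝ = ([-5/59, 7⋅π] × {2/47, 3/35}) ∪ ([1/5, 5⋅√5] × ℝ)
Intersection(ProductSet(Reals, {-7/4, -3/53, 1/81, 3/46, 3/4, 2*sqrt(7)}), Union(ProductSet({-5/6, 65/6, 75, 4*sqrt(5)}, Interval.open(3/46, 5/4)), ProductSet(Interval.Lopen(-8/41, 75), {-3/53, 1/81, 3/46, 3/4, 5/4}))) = Union(ProductSet({-5/6, 65/6, 75, 4*sqrt(5)}, {3/4}), ProductSet(Interval.Lopen(-8/41, 75), {-3/53, 1/81, 3/46, 3/4}))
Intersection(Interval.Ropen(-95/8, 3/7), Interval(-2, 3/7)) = Interval.Ropen(-2, 3/7)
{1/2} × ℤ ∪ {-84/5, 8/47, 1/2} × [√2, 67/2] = ({1/2} × ℤ) ∪ ({-84/5, 8/47, 1/2} × [√2, 67/2])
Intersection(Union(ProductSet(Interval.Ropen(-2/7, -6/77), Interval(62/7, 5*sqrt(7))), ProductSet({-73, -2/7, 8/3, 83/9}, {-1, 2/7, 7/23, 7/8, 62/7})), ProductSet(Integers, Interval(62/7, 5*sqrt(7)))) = ProductSet({-73}, {62/7})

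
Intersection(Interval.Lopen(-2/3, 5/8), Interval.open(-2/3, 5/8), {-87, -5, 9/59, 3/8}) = {9/59, 3/8}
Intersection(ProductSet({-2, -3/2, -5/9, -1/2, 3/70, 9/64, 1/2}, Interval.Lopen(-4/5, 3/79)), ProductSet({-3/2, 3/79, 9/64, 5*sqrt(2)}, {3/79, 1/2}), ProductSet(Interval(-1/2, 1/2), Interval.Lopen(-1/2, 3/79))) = ProductSet({9/64}, {3/79})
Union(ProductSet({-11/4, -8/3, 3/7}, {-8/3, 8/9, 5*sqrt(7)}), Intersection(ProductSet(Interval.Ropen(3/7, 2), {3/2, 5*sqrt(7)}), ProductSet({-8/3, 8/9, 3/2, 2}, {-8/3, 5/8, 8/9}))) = ProductSet({-11/4, -8/3, 3/7}, {-8/3, 8/9, 5*sqrt(7)})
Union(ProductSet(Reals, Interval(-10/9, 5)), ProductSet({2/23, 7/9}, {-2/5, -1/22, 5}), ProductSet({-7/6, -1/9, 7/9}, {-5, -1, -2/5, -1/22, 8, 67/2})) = Union(ProductSet({-7/6, -1/9, 7/9}, {-5, -1, -2/5, -1/22, 8, 67/2}), ProductSet(Reals, Interval(-10/9, 5)))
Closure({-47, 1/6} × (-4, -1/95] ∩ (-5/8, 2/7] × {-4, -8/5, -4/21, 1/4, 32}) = {1/6} × {-8/5, -4/21}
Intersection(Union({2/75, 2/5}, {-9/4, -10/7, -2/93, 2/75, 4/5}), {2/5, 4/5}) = {2/5, 4/5}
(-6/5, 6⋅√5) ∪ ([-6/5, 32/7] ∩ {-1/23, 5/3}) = (-6/5, 6⋅√5)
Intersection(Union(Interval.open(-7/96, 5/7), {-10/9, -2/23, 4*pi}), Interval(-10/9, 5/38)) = Union({-10/9, -2/23}, Interval.Lopen(-7/96, 5/38))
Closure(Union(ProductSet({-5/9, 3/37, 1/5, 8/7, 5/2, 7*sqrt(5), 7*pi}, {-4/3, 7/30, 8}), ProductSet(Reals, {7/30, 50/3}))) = Union(ProductSet({-5/9, 3/37, 1/5, 8/7, 5/2, 7*sqrt(5), 7*pi}, {-4/3, 7/30, 8}), ProductSet(Reals, {7/30, 50/3}))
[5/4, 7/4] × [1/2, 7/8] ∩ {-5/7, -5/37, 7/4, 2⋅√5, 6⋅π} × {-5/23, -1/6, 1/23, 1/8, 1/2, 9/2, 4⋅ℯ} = {7/4} × {1/2}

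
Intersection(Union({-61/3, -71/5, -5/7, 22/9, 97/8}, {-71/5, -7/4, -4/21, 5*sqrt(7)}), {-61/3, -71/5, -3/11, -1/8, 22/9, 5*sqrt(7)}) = {-61/3, -71/5, 22/9, 5*sqrt(7)}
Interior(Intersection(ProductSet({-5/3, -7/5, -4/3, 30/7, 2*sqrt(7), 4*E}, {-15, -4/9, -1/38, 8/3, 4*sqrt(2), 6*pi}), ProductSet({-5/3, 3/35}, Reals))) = EmptySet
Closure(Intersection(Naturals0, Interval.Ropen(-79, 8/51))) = Range(0, 1, 1)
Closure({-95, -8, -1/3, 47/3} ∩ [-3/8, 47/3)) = {-1/3}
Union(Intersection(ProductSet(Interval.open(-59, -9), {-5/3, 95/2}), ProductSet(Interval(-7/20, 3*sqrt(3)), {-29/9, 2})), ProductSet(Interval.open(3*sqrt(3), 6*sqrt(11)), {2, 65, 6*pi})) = ProductSet(Interval.open(3*sqrt(3), 6*sqrt(11)), {2, 65, 6*pi})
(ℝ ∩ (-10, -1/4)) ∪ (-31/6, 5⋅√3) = (-10, 5⋅√3)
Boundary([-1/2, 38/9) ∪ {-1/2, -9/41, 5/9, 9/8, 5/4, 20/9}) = {-1/2, 38/9}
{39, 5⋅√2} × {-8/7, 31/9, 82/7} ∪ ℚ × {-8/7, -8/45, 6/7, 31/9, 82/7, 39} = (ℚ × {-8/7, -8/45, 6/7, 31/9, 82/7, 39}) ∪ ({39, 5⋅√2} × {-8/7, 31/9, 82/7})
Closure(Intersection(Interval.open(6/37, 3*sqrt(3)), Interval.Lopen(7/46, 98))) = Interval(6/37, 3*sqrt(3))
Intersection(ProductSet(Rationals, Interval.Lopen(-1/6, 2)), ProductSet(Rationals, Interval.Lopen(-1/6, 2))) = ProductSet(Rationals, Interval.Lopen(-1/6, 2))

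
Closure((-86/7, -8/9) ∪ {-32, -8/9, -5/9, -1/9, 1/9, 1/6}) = {-32, -5/9, -1/9, 1/9, 1/6} ∪ [-86/7, -8/9]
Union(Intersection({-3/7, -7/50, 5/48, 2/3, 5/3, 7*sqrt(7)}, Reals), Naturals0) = Union({-3/7, -7/50, 5/48, 2/3, 5/3, 7*sqrt(7)}, Naturals0)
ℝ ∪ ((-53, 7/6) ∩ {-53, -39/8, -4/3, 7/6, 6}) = ℝ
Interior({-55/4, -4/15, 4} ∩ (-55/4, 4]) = ∅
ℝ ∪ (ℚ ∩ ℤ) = ℝ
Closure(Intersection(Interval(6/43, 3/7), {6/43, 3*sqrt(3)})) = {6/43}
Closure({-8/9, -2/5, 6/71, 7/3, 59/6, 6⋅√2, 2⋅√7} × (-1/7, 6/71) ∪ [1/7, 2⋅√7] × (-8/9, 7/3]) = ([1/7, 2⋅√7] × [-8/9, 7/3]) ∪ ({-8/9, -2/5, 6/71, 59/6, 6⋅√2, 2⋅√7} × [-1/7, 6/71]) ∪ ({-8/9, -2/5, 6/71, 7/3, 59/6, 6⋅√2, 2⋅√7} × (-1/7, 6/71))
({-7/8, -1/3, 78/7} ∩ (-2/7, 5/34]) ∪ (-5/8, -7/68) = (-5/8, -7/68)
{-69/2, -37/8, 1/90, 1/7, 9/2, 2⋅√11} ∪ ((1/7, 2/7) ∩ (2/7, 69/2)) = {-69/2, -37/8, 1/90, 1/7, 9/2, 2⋅√11}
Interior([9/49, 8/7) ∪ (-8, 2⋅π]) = (-8, 2⋅π)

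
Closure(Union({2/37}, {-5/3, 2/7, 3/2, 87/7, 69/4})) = {-5/3, 2/37, 2/7, 3/2, 87/7, 69/4}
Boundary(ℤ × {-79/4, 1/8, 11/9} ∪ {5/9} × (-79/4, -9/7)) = (ℤ × {-79/4, 1/8, 11/9}) ∪ ({5/9} × [-79/4, -9/7])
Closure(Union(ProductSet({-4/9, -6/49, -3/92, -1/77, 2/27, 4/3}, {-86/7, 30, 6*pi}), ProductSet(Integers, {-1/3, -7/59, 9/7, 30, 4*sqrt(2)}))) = Union(ProductSet({-4/9, -6/49, -3/92, -1/77, 2/27, 4/3}, {-86/7, 30, 6*pi}), ProductSet(Integers, {-1/3, -7/59, 9/7, 30, 4*sqrt(2)}))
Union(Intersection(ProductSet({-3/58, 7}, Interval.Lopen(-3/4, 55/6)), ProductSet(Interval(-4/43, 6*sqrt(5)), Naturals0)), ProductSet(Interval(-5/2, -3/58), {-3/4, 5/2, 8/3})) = Union(ProductSet({-3/58, 7}, Range(0, 10, 1)), ProductSet(Interval(-5/2, -3/58), {-3/4, 5/2, 8/3}))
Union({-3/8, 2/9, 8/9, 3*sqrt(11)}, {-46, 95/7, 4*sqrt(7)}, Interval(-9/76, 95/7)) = Union({-46, -3/8}, Interval(-9/76, 95/7))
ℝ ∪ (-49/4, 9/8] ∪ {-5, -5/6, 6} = (-∞, ∞)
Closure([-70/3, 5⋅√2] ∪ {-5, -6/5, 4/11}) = [-70/3, 5⋅√2]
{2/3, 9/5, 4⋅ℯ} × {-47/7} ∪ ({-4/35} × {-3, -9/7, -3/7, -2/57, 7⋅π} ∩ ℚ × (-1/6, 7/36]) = ({-4/35} × {-2/57}) ∪ ({2/3, 9/5, 4⋅ℯ} × {-47/7})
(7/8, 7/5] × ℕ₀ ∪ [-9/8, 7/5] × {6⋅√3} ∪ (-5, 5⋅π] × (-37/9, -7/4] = ((7/8, 7/5] × ℕ₀) ∪ ([-9/8, 7/5] × {6⋅√3}) ∪ ((-5, 5⋅π] × (-37/9, -7/4])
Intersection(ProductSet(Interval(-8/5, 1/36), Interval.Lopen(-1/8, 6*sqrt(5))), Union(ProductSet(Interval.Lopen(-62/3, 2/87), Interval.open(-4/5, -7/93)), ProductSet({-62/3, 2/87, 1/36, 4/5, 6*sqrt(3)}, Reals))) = Union(ProductSet({2/87, 1/36}, Interval.Lopen(-1/8, 6*sqrt(5))), ProductSet(Interval(-8/5, 2/87), Interval.open(-1/8, -7/93)))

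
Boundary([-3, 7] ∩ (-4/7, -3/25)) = {-4/7, -3/25}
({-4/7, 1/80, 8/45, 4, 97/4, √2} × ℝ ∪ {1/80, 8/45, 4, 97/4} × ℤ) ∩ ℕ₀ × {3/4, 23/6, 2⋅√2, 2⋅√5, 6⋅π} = {4} × {3/4, 23/6, 2⋅√2, 2⋅√5, 6⋅π}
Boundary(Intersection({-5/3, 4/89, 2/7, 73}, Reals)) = {-5/3, 4/89, 2/7, 73}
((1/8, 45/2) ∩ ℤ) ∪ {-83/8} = {-83/8} ∪ {1, 2, …, 22}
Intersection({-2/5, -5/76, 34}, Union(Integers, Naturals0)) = {34}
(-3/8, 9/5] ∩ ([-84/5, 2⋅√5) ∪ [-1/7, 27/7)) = (-3/8, 9/5]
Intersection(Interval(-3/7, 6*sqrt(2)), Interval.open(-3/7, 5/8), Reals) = Interval.open(-3/7, 5/8)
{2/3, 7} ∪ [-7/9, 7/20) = [-7/9, 7/20) ∪ {2/3, 7}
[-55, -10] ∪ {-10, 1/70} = [-55, -10] ∪ {1/70}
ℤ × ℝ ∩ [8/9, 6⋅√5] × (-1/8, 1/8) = {1, 2, …, 13} × (-1/8, 1/8)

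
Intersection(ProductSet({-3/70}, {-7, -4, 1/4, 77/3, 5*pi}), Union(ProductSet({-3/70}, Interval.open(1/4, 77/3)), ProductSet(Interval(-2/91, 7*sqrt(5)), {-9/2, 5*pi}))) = ProductSet({-3/70}, {5*pi})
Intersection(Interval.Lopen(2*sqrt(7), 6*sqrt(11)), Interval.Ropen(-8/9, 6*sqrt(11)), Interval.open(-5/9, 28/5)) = Interval.open(2*sqrt(7), 28/5)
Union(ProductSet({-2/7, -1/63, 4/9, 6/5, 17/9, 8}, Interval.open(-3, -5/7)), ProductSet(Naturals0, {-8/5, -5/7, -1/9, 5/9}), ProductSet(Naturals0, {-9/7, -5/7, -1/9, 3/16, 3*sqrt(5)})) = Union(ProductSet({-2/7, -1/63, 4/9, 6/5, 17/9, 8}, Interval.open(-3, -5/7)), ProductSet(Naturals0, {-8/5, -9/7, -5/7, -1/9, 3/16, 5/9, 3*sqrt(5)}))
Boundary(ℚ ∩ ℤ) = ℤ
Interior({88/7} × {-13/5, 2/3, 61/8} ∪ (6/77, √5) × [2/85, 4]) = (6/77, √5) × (2/85, 4)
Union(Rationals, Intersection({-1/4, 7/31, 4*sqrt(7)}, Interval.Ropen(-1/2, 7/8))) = Rationals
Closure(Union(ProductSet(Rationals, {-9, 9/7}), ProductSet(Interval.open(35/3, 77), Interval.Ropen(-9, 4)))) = Union(ProductSet({35/3, 77}, Interval(-9, 4)), ProductSet(Interval(35/3, 77), {-9, 4}), ProductSet(Interval.open(35/3, 77), Interval.Ropen(-9, 4)), ProductSet(Reals, {-9}), ProductSet(Union(Interval(-oo, 35/3), Interval(77, oo), Rationals), {-9, 9/7}))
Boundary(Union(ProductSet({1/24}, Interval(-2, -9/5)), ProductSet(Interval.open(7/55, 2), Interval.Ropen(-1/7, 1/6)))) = Union(ProductSet({1/24}, Interval(-2, -9/5)), ProductSet({7/55, 2}, Interval(-1/7, 1/6)), ProductSet(Interval(7/55, 2), {-1/7, 1/6}))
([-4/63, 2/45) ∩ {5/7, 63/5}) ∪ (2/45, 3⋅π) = (2/45, 3⋅π)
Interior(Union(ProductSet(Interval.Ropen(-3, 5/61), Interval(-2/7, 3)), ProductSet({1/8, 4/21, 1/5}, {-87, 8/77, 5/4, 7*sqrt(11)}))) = ProductSet(Interval.open(-3, 5/61), Interval.open(-2/7, 3))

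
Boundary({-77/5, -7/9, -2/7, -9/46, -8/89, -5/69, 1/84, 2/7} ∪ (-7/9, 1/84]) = {-77/5, -7/9, 1/84, 2/7}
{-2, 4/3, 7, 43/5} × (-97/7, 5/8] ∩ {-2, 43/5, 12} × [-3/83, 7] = {-2, 43/5} × [-3/83, 5/8]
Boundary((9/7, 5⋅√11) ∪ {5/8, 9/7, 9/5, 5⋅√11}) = {5/8, 9/7, 5⋅√11}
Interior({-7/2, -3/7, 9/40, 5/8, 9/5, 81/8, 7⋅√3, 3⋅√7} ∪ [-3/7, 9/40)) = (-3/7, 9/40)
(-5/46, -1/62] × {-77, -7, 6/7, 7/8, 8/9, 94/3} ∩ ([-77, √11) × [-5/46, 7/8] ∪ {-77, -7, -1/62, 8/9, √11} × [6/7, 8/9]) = ({-1/62} × {6/7, 7/8, 8/9}) ∪ ((-5/46, -1/62] × {6/7, 7/8})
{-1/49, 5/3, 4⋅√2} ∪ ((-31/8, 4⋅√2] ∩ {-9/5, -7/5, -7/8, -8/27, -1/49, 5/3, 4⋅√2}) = {-9/5, -7/5, -7/8, -8/27, -1/49, 5/3, 4⋅√2}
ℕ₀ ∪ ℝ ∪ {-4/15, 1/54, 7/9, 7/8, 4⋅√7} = ℝ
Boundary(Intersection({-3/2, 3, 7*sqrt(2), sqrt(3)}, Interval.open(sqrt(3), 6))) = {3}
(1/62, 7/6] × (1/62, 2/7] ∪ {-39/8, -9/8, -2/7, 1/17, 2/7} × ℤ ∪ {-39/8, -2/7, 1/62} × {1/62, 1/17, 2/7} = ({-39/8, -9/8, -2/7, 1/17, 2/7} × ℤ) ∪ ({-39/8, -2/7, 1/62} × {1/62, 1/17, 2/7}) ∪ ((1/62, 7/6] × (1/62, 2/7])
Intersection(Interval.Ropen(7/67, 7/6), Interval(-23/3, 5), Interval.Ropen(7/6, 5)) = EmptySet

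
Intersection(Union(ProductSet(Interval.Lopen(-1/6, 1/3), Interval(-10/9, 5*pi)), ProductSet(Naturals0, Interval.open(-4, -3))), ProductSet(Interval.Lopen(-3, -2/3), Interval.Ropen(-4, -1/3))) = EmptySet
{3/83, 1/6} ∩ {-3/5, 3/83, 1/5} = {3/83}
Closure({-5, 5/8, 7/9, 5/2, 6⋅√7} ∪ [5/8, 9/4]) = {-5, 5/2, 6⋅√7} ∪ [5/8, 9/4]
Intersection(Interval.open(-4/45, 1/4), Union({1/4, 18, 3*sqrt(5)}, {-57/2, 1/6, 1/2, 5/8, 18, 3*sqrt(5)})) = {1/6}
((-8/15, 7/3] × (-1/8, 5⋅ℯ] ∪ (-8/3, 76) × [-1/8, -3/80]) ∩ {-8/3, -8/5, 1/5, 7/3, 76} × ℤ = {1/5, 7/3} × {0, 1, …, 13}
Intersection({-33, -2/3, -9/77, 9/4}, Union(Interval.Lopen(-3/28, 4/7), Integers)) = {-33}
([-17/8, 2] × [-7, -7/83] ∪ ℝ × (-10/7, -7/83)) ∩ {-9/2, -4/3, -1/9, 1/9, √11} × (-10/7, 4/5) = ({-4/3, -1/9, 1/9} × (-10/7, -7/83]) ∪ ({-9/2, -4/3, -1/9, 1/9, √11} × (-10/7, -7/83))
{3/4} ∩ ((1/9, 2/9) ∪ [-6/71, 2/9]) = ∅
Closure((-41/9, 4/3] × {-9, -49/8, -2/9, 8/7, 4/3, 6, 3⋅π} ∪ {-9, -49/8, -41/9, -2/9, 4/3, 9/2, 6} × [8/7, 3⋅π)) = ({-9, -49/8, -41/9, -2/9, 4/3, 9/2, 6} × [8/7, 3⋅π]) ∪ ([-41/9, 4/3] × {-9, -49/8, -2/9, 8/7, 4/3, 6, 3⋅π})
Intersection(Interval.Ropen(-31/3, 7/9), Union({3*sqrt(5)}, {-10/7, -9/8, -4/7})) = {-10/7, -9/8, -4/7}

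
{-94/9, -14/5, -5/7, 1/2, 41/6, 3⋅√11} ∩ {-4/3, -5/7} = {-5/7}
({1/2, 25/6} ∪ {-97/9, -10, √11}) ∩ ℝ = {-97/9, -10, 1/2, 25/6, √11}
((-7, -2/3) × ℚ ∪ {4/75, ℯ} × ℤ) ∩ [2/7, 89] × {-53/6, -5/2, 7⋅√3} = ∅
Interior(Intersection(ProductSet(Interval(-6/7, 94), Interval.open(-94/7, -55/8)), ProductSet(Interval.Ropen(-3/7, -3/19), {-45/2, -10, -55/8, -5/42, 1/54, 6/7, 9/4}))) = EmptySet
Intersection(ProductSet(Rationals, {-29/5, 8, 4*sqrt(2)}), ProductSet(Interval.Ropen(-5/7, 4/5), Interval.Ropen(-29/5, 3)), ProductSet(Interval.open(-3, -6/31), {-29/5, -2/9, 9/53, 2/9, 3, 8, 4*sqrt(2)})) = ProductSet(Intersection(Interval.Ropen(-5/7, -6/31), Rationals), {-29/5})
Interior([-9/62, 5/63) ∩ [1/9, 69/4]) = ∅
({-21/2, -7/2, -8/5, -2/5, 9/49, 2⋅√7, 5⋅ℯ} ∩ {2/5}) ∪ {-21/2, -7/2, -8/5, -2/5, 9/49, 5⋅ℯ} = {-21/2, -7/2, -8/5, -2/5, 9/49, 5⋅ℯ}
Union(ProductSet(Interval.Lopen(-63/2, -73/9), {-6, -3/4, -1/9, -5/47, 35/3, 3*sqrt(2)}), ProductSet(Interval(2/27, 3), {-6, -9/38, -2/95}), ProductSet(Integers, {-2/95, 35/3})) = Union(ProductSet(Integers, {-2/95, 35/3}), ProductSet(Interval.Lopen(-63/2, -73/9), {-6, -3/4, -1/9, -5/47, 35/3, 3*sqrt(2)}), ProductSet(Interval(2/27, 3), {-6, -9/38, -2/95}))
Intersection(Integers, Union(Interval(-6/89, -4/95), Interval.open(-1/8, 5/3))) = Range(0, 2, 1)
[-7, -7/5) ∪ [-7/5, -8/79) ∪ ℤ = ℤ ∪ [-7, -8/79)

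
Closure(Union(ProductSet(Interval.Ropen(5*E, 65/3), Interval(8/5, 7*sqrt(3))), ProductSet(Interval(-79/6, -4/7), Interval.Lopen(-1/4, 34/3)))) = Union(ProductSet(Interval(-79/6, -4/7), Interval(-1/4, 34/3)), ProductSet(Interval(5*E, 65/3), Interval(8/5, 7*sqrt(3))))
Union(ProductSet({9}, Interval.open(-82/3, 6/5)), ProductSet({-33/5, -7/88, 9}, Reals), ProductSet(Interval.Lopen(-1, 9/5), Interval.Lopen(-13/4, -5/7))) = Union(ProductSet({-33/5, -7/88, 9}, Reals), ProductSet(Interval.Lopen(-1, 9/5), Interval.Lopen(-13/4, -5/7)))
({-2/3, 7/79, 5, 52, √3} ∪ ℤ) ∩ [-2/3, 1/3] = {-2/3, 7/79} ∪ {0}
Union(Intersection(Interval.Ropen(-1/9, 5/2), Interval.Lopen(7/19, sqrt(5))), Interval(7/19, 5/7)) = Interval(7/19, sqrt(5))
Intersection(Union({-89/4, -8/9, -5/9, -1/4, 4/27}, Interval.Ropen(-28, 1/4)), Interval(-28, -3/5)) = Interval(-28, -3/5)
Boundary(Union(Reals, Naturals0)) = EmptySet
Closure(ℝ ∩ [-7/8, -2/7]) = [-7/8, -2/7]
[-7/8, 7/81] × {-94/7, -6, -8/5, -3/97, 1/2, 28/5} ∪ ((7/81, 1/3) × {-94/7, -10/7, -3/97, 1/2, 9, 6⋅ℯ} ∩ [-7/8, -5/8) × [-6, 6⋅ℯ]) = [-7/8, 7/81] × {-94/7, -6, -8/5, -3/97, 1/2, 28/5}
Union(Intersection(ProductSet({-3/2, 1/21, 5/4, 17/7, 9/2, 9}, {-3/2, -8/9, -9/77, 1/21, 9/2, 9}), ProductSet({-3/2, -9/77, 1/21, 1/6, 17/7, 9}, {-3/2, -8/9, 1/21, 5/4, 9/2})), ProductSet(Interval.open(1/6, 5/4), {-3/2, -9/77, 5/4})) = Union(ProductSet({-3/2, 1/21, 17/7, 9}, {-3/2, -8/9, 1/21, 9/2}), ProductSet(Interval.open(1/6, 5/4), {-3/2, -9/77, 5/4}))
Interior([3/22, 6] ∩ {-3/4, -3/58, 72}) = ∅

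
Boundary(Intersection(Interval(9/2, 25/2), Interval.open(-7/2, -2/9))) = EmptySet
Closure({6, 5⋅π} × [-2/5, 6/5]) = {6, 5⋅π} × [-2/5, 6/5]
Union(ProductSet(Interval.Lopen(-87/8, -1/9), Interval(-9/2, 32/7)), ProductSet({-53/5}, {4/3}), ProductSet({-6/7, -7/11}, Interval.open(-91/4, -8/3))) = Union(ProductSet({-6/7, -7/11}, Interval.open(-91/4, -8/3)), ProductSet(Interval.Lopen(-87/8, -1/9), Interval(-9/2, 32/7)))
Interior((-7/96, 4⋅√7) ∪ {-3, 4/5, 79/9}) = (-7/96, 4⋅√7)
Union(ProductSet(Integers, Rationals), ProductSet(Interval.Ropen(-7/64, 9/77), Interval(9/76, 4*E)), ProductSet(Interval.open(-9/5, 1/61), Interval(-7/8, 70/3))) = Union(ProductSet(Integers, Rationals), ProductSet(Interval.open(-9/5, 1/61), Interval(-7/8, 70/3)), ProductSet(Interval.Ropen(-7/64, 9/77), Interval(9/76, 4*E)))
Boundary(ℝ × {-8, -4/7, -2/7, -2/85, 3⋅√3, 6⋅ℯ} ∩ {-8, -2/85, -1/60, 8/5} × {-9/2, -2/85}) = {-8, -2/85, -1/60, 8/5} × {-2/85}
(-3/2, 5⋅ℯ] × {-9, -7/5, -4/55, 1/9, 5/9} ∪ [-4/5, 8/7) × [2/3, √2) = ([-4/5, 8/7) × [2/3, √2)) ∪ ((-3/2, 5⋅ℯ] × {-9, -7/5, -4/55, 1/9, 5/9})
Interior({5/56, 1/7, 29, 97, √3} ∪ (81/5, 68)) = (81/5, 68)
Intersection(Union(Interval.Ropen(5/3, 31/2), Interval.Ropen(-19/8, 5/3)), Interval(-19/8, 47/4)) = Interval(-19/8, 47/4)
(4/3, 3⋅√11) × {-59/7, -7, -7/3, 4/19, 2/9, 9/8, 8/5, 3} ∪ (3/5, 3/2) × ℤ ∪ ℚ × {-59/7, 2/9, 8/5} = (ℚ × {-59/7, 2/9, 8/5}) ∪ ((3/5, 3/2) × ℤ) ∪ ((4/3, 3⋅√11) × {-59/7, -7, -7/3, 4/19, 2/9, 9/8, 8/5, 3})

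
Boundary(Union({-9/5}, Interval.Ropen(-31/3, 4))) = {-31/3, 4}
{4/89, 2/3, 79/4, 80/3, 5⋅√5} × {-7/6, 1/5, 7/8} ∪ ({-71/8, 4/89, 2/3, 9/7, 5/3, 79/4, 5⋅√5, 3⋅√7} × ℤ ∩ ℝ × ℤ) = ({4/89, 2/3, 79/4, 80/3, 5⋅√5} × {-7/6, 1/5, 7/8}) ∪ ({-71/8, 4/89, 2/3, 9/7, 5/3, 79/4, 5⋅√5, 3⋅√7} × ℤ)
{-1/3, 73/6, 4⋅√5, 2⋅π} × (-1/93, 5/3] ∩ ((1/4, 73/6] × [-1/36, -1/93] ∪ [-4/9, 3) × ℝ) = {-1/3} × (-1/93, 5/3]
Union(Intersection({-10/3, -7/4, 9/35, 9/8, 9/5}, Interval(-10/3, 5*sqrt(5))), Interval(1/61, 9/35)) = Union({-10/3, -7/4, 9/8, 9/5}, Interval(1/61, 9/35))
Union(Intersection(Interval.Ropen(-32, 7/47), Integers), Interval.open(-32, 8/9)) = Union(Interval.Ropen(-32, 8/9), Range(-32, 1, 1))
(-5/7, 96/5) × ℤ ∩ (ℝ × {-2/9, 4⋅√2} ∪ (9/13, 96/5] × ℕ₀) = (9/13, 96/5) × ℕ₀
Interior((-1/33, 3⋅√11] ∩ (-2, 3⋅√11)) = (-1/33, 3⋅√11)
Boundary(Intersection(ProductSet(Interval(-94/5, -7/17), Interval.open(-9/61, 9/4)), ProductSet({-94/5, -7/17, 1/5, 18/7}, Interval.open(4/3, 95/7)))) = ProductSet({-94/5, -7/17}, Interval(4/3, 9/4))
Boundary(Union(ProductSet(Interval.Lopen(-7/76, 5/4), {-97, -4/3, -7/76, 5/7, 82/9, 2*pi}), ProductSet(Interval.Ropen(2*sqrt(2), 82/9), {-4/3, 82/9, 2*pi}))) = Union(ProductSet(Interval(-7/76, 5/4), {-97, -4/3, -7/76, 5/7, 82/9, 2*pi}), ProductSet(Interval(2*sqrt(2), 82/9), {-4/3, 82/9, 2*pi}))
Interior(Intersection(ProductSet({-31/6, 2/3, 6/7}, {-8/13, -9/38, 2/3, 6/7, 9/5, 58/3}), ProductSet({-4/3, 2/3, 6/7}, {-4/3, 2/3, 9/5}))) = EmptySet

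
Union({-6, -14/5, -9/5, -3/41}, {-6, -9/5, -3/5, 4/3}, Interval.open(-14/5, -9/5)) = Union({-6, -3/5, -3/41, 4/3}, Interval(-14/5, -9/5))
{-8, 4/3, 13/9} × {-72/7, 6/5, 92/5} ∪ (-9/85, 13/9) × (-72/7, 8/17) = ({-8, 4/3, 13/9} × {-72/7, 6/5, 92/5}) ∪ ((-9/85, 13/9) × (-72/7, 8/17))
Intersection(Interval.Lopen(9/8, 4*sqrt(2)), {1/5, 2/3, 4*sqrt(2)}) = {4*sqrt(2)}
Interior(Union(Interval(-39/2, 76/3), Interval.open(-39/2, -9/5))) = Interval.open(-39/2, 76/3)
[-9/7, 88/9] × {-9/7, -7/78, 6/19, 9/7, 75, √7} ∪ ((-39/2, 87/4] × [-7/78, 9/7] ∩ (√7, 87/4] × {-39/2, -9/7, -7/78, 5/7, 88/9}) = ((√7, 87/4] × {-7/78, 5/7}) ∪ ([-9/7, 88/9] × {-9/7, -7/78, 6/19, 9/7, 75, √7})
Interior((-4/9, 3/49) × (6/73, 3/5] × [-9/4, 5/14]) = (-4/9, 3/49) × (6/73, 3/5) × (-9/4, 5/14)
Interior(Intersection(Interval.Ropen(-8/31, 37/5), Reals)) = Interval.open(-8/31, 37/5)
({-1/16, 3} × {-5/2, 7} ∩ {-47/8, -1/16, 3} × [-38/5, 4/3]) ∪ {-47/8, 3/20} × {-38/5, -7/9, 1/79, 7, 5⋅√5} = ({-1/16, 3} × {-5/2}) ∪ ({-47/8, 3/20} × {-38/5, -7/9, 1/79, 7, 5⋅√5})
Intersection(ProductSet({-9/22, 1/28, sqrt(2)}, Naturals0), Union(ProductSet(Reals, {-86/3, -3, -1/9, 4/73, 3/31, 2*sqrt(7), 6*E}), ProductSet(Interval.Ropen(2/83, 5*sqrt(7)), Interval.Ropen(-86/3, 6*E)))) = ProductSet({1/28, sqrt(2)}, Range(0, 17, 1))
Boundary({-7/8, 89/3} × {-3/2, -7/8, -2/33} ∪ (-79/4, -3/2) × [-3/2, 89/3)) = ({-7/8, 89/3} × {-3/2, -7/8, -2/33}) ∪ ({-79/4, -3/2} × [-3/2, 89/3]) ∪ ([-79/4, -3/2] × {-3/2, 89/3})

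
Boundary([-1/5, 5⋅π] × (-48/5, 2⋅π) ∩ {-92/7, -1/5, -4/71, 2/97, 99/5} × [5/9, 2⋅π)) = {-1/5, -4/71, 2/97} × [5/9, 2⋅π]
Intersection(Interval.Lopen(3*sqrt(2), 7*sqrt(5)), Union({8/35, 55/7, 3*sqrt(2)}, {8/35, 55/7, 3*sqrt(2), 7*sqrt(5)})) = {55/7, 7*sqrt(5)}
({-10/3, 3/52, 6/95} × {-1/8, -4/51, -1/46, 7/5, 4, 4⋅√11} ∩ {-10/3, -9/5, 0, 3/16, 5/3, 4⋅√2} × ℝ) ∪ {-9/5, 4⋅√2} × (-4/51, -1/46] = ({-9/5, 4⋅√2} × (-4/51, -1/46]) ∪ ({-10/3} × {-1/8, -4/51, -1/46, 7/5, 4, 4⋅√11})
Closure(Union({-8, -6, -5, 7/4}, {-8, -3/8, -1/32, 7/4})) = {-8, -6, -5, -3/8, -1/32, 7/4}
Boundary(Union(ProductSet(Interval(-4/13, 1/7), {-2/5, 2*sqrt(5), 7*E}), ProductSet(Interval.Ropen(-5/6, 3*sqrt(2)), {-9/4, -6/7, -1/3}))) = Union(ProductSet(Interval(-5/6, 3*sqrt(2)), {-9/4, -6/7, -1/3}), ProductSet(Interval(-4/13, 1/7), {-2/5, 2*sqrt(5), 7*E}))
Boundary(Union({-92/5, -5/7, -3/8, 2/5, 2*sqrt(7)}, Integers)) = Union({-92/5, -5/7, -3/8, 2/5, 2*sqrt(7)}, Integers)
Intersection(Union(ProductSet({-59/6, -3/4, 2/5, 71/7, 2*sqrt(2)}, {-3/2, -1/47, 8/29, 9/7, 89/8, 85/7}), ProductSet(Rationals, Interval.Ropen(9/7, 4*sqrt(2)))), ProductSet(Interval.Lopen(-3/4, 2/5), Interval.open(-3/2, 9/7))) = ProductSet({2/5}, {-1/47, 8/29})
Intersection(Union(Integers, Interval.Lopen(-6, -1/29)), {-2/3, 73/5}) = {-2/3}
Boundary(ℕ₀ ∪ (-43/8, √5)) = {-43/8, √5} ∪ (ℕ₀ \ (-43/8, √5))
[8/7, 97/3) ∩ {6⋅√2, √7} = {6⋅√2, √7}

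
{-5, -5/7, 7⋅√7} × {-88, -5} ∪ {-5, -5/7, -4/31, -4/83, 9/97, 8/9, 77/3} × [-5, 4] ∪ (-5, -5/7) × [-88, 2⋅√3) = ({-5, -5/7, 7⋅√7} × {-88, -5}) ∪ ({-5, -5/7, -4/31, -4/83, 9/97, 8/9, 77/3} × [-5, 4]) ∪ ((-5, -5/7) × [-88, 2⋅√3))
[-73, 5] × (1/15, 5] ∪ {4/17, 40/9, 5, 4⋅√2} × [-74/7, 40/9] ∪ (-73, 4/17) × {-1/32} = ((-73, 4/17) × {-1/32}) ∪ ([-73, 5] × (1/15, 5]) ∪ ({4/17, 40/9, 5, 4⋅√2} × [-74/7, 40/9])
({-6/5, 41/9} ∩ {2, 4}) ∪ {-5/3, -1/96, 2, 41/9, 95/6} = {-5/3, -1/96, 2, 41/9, 95/6}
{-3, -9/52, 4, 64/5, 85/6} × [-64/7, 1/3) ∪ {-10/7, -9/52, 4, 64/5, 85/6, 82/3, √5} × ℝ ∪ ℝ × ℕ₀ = (ℝ × ℕ₀) ∪ ({-3, -9/52, 4, 64/5, 85/6} × [-64/7, 1/3)) ∪ ({-10/7, -9/52, 4, 64/5, 85/6, 82/3, √5} × ℝ)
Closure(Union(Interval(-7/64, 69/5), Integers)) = Union(Integers, Interval(-7/64, 69/5))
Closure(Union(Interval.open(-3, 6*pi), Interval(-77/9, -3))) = Interval(-77/9, 6*pi)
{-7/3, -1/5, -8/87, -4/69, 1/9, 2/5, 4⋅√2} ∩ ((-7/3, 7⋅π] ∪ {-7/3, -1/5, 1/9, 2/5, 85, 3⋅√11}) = {-7/3, -1/5, -8/87, -4/69, 1/9, 2/5, 4⋅√2}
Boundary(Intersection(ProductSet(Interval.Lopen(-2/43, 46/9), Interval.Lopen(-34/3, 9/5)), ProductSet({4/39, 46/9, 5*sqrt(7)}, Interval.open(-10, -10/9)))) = ProductSet({4/39, 46/9}, Interval(-10, -10/9))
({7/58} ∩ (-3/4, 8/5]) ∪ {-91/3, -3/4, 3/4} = {-91/3, -3/4, 7/58, 3/4}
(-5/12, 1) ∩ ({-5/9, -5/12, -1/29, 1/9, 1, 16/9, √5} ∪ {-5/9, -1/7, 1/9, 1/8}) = {-1/7, -1/29, 1/9, 1/8}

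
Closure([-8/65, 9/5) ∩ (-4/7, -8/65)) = ∅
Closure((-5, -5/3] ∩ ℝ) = [-5, -5/3]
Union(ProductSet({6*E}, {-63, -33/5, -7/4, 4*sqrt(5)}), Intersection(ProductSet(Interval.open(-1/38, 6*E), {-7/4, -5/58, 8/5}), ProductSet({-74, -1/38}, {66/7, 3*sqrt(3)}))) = ProductSet({6*E}, {-63, -33/5, -7/4, 4*sqrt(5)})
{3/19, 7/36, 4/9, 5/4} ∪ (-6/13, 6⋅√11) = (-6/13, 6⋅√11)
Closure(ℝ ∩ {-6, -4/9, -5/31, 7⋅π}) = {-6, -4/9, -5/31, 7⋅π}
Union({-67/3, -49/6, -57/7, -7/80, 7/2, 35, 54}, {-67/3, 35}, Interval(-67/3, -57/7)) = Union({-7/80, 7/2, 35, 54}, Interval(-67/3, -57/7))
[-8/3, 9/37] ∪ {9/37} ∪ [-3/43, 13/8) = [-8/3, 13/8)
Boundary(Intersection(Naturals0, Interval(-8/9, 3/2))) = Range(0, 2, 1)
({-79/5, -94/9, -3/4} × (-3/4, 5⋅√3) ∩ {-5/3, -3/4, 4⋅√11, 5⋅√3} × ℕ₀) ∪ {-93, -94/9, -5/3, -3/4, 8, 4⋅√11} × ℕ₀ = {-93, -94/9, -5/3, -3/4, 8, 4⋅√11} × ℕ₀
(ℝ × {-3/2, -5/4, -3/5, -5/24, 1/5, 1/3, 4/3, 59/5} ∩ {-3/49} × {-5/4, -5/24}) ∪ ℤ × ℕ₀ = (ℤ × ℕ₀) ∪ ({-3/49} × {-5/4, -5/24})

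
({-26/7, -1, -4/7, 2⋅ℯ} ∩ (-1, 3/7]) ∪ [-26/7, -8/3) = [-26/7, -8/3) ∪ {-4/7}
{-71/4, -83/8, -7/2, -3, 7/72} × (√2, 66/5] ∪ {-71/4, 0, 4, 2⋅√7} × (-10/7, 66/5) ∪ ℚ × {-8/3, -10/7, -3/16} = (ℚ × {-8/3, -10/7, -3/16}) ∪ ({-71/4, -83/8, -7/2, -3, 7/72} × (√2, 66/5]) ∪ ({-71/4, 0, 4, 2⋅√7} × (-10/7, 66/5))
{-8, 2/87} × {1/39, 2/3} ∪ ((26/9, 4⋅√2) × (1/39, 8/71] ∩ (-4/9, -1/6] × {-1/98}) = {-8, 2/87} × {1/39, 2/3}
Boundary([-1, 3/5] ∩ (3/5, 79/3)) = ∅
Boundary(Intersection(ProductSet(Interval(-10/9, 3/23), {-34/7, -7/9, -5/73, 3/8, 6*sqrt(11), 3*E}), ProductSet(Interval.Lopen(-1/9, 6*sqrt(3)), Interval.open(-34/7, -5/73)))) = ProductSet(Interval(-1/9, 3/23), {-7/9})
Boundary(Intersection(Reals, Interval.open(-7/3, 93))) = {-7/3, 93}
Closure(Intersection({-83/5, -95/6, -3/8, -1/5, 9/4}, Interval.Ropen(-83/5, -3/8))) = {-83/5, -95/6}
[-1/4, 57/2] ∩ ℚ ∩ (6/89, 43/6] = ℚ ∩ (6/89, 43/6]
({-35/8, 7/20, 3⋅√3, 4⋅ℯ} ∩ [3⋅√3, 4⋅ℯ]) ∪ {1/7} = {1/7, 3⋅√3, 4⋅ℯ}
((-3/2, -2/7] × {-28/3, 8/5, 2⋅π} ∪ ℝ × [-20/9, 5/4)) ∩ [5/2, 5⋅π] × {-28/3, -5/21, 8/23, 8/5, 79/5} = [5/2, 5⋅π] × {-5/21, 8/23}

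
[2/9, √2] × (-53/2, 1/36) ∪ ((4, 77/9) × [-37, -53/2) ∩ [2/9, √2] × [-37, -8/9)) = [2/9, √2] × (-53/2, 1/36)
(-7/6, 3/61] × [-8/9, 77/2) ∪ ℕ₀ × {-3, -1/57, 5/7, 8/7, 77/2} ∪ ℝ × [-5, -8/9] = (ℝ × [-5, -8/9]) ∪ (ℕ₀ × {-3, -1/57, 5/7, 8/7, 77/2}) ∪ ((-7/6, 3/61] × [-8/9, 77/2))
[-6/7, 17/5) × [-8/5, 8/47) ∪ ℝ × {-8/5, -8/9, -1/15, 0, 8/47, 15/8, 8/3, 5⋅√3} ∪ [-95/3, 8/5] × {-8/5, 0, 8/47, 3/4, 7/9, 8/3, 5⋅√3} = ([-6/7, 17/5) × [-8/5, 8/47)) ∪ (ℝ × {-8/5, -8/9, -1/15, 0, 8/47, 15/8, 8/3, 5⋅√3}) ∪ ([-95/3, 8/5] × {-8/5, 0, 8/47, 3/4, 7/9, 8/3, 5⋅√3})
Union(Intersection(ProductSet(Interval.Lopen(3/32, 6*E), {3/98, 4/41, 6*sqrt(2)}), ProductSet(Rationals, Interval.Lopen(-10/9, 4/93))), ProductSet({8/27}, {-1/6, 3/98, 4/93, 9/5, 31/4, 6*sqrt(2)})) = Union(ProductSet({8/27}, {-1/6, 3/98, 4/93, 9/5, 31/4, 6*sqrt(2)}), ProductSet(Intersection(Interval.Lopen(3/32, 6*E), Rationals), {3/98}))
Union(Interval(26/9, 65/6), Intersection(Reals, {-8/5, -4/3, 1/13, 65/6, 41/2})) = Union({-8/5, -4/3, 1/13, 41/2}, Interval(26/9, 65/6))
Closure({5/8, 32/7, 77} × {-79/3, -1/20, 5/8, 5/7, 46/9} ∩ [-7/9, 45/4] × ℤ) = ∅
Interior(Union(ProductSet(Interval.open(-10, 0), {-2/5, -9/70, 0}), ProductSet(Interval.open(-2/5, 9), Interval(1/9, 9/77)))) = ProductSet(Interval.open(-2/5, 9), Interval.open(1/9, 9/77))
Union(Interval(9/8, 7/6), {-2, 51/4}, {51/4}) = Union({-2, 51/4}, Interval(9/8, 7/6))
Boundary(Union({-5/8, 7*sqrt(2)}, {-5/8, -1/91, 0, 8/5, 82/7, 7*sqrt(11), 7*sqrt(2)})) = {-5/8, -1/91, 0, 8/5, 82/7, 7*sqrt(11), 7*sqrt(2)}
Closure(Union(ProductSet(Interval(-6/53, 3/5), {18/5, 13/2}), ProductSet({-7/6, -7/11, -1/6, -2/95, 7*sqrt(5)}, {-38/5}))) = Union(ProductSet({-7/6, -7/11, -1/6, -2/95, 7*sqrt(5)}, {-38/5}), ProductSet(Interval(-6/53, 3/5), {18/5, 13/2}))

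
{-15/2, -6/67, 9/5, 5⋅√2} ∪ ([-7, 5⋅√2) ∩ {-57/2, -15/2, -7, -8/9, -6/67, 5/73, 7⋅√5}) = {-15/2, -7, -8/9, -6/67, 5/73, 9/5, 5⋅√2}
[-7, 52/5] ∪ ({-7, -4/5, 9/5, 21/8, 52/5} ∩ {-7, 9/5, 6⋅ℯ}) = [-7, 52/5]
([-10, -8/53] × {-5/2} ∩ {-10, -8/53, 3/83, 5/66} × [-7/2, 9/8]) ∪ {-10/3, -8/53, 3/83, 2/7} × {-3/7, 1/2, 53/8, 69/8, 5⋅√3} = ({-10, -8/53} × {-5/2}) ∪ ({-10/3, -8/53, 3/83, 2/7} × {-3/7, 1/2, 53/8, 69/8, 5⋅√3})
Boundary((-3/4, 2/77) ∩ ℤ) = {0}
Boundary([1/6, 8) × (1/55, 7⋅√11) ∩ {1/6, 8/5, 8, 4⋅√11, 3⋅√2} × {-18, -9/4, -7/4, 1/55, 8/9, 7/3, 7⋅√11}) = {1/6, 8/5, 3⋅√2} × {8/9, 7/3}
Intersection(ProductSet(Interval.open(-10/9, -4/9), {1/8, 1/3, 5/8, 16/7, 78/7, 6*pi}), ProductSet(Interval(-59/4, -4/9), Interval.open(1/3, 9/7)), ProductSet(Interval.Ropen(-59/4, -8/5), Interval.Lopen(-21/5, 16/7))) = EmptySet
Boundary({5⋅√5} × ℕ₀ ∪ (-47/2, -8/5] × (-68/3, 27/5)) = ({-47/2, -8/5} × [-68/3, 27/5]) ∪ ([-47/2, -8/5] × {-68/3, 27/5}) ∪ ({5⋅√5} × (ℕ₀ ∪ (ℕ₀ \ (-68/3, 27/5))))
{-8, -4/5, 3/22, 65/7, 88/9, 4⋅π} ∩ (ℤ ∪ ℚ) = {-8, -4/5, 3/22, 65/7, 88/9}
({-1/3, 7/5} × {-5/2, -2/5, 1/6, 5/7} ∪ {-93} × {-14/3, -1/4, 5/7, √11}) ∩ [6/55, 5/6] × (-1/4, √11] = ∅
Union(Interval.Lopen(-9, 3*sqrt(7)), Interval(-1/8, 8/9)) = Interval.Lopen(-9, 3*sqrt(7))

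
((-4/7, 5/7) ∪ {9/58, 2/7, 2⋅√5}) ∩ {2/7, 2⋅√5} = {2/7, 2⋅√5}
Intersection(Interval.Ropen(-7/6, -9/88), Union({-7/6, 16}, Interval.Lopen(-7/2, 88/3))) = Interval.Ropen(-7/6, -9/88)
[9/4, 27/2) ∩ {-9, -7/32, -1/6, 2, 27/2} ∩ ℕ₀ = ∅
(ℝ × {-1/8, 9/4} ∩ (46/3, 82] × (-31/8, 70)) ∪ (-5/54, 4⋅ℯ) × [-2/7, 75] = ((46/3, 82] × {-1/8, 9/4}) ∪ ((-5/54, 4⋅ℯ) × [-2/7, 75])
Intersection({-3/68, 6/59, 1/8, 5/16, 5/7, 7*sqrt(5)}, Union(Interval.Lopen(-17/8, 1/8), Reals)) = {-3/68, 6/59, 1/8, 5/16, 5/7, 7*sqrt(5)}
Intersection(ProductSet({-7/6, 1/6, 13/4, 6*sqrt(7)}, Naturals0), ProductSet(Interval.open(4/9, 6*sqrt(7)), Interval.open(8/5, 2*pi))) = ProductSet({13/4}, Range(2, 7, 1))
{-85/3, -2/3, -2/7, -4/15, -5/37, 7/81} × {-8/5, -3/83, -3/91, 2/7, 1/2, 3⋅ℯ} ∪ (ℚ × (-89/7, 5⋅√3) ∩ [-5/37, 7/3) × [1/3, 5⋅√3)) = ({-85/3, -2/3, -2/7, -4/15, -5/37, 7/81} × {-8/5, -3/83, -3/91, 2/7, 1/2, 3⋅ℯ}) ∪ ((ℚ ∩ [-5/37, 7/3)) × [1/3, 5⋅√3))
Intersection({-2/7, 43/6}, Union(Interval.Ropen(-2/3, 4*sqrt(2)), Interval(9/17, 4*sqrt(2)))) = {-2/7}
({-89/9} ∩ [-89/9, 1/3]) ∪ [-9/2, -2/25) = {-89/9} ∪ [-9/2, -2/25)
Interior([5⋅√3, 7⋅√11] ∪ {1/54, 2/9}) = (5⋅√3, 7⋅√11)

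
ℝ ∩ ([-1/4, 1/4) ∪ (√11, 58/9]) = [-1/4, 1/4) ∪ (√11, 58/9]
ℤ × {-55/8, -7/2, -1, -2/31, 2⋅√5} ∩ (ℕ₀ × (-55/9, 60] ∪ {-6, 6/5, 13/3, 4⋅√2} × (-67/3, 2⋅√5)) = ({-6} × {-55/8, -7/2, -1, -2/31}) ∪ (ℕ₀ × {-7/2, -1, -2/31, 2⋅√5})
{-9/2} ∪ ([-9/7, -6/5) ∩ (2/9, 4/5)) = {-9/2}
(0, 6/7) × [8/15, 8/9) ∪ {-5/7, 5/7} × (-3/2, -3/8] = ({-5/7, 5/7} × (-3/2, -3/8]) ∪ ((0, 6/7) × [8/15, 8/9))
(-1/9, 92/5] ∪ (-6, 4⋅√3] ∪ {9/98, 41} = (-6, 92/5] ∪ {41}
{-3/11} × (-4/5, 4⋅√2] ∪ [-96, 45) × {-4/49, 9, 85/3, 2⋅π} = ({-3/11} × (-4/5, 4⋅√2]) ∪ ([-96, 45) × {-4/49, 9, 85/3, 2⋅π})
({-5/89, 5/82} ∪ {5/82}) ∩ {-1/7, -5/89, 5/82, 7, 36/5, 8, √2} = {-5/89, 5/82}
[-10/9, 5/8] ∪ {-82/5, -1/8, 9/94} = {-82/5} ∪ [-10/9, 5/8]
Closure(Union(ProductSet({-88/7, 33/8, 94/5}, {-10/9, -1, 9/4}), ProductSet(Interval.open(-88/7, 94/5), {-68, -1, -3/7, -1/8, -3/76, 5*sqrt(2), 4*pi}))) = Union(ProductSet({-88/7, 33/8, 94/5}, {-10/9, -1, 9/4}), ProductSet(Interval(-88/7, 94/5), {-68, -1, -3/7, -1/8, -3/76, 5*sqrt(2), 4*pi}))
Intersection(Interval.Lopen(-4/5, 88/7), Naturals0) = Range(0, 13, 1)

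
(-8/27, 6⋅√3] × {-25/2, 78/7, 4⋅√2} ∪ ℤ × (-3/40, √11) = (ℤ × (-3/40, √11)) ∪ ((-8/27, 6⋅√3] × {-25/2, 78/7, 4⋅√2})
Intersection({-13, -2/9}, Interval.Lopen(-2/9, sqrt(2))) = EmptySet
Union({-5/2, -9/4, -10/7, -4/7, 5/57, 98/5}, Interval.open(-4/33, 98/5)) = Union({-5/2, -9/4, -10/7, -4/7}, Interval.Lopen(-4/33, 98/5))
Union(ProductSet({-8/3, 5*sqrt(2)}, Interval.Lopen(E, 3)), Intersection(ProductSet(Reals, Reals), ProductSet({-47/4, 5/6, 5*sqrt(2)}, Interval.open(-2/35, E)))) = Union(ProductSet({-8/3, 5*sqrt(2)}, Interval.Lopen(E, 3)), ProductSet({-47/4, 5/6, 5*sqrt(2)}, Interval.open(-2/35, E)))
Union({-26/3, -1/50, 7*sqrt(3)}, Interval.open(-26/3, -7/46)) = Union({-1/50, 7*sqrt(3)}, Interval.Ropen(-26/3, -7/46))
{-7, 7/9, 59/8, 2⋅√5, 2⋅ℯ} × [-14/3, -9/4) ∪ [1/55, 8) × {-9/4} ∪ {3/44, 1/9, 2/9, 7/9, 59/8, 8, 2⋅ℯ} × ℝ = ([1/55, 8) × {-9/4}) ∪ ({3/44, 1/9, 2/9, 7/9, 59/8, 8, 2⋅ℯ} × ℝ) ∪ ({-7, 7/9, 59/8, 2⋅√5, 2⋅ℯ} × [-14/3, -9/4))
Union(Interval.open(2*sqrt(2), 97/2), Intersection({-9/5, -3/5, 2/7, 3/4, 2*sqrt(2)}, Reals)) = Union({-9/5, -3/5, 2/7, 3/4}, Interval.Ropen(2*sqrt(2), 97/2))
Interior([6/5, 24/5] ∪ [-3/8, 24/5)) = (-3/8, 24/5)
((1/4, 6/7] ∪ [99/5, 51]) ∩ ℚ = (ℚ ∩ (1/4, 6/7]) ∪ (ℚ ∩ [99/5, 51])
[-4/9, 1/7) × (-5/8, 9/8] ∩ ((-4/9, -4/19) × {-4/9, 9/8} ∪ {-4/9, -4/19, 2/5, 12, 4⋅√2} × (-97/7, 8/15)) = ({-4/9, -4/19} × (-5/8, 8/15)) ∪ ((-4/9, -4/19) × {-4/9, 9/8})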